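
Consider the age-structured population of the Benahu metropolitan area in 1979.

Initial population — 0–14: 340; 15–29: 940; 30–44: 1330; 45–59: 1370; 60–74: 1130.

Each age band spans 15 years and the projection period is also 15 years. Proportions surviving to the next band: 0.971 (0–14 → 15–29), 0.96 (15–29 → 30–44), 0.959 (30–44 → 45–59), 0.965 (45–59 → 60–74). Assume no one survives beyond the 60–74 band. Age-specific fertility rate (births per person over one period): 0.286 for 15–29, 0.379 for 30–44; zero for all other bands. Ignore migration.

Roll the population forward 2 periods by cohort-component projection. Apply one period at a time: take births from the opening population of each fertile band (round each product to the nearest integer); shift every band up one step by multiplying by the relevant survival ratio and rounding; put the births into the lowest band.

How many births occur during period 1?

773

[period 1]
Births: 940 * 0.286 = 269 ; 1330 * 0.379 = 504 ⇒ total 773
15–29: 340 * 0.971 = 330
30–44: 940 * 0.96 = 902
45–59: 1330 * 0.959 = 1275
60–74: 1370 * 0.965 = 1322
End of period: [773, 330, 902, 1275, 1322]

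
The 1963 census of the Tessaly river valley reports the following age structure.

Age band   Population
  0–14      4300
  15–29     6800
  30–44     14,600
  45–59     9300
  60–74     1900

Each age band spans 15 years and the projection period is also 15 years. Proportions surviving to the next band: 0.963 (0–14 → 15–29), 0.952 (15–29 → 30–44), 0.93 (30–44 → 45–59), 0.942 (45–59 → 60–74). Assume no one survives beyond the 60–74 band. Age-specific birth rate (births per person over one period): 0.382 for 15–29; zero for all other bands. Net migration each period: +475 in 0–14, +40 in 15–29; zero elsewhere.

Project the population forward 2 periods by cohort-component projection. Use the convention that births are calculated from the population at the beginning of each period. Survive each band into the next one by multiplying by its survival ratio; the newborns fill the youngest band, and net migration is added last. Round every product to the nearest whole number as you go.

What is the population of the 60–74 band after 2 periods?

Numbering the bands 1..5 from youngest to oldest:
— Period 1 —
Births: 6800 × 0.382 = 2598
Band 2: 4300 × 0.963 = 4141
Band 3: 6800 × 0.952 = 6474
Band 4: 14600 × 0.93 = 13578
Band 5: 9300 × 0.942 = 8761
Net migration: Band 1 + 475 → 3073; Band 2 + 40 → 4181
Giving 3073 / 4181 / 6474 / 13578 / 8761.
— Period 2 —
Births: 4181 × 0.382 = 1597
Band 2: 3073 × 0.963 = 2959
Band 3: 4181 × 0.952 = 3980
Band 4: 6474 × 0.93 = 6021
Band 5: 13578 × 0.942 = 12790
Net migration: Band 1 + 475 → 2072; Band 2 + 40 → 2999
Giving 2072 / 2999 / 3980 / 6021 / 12790.

12790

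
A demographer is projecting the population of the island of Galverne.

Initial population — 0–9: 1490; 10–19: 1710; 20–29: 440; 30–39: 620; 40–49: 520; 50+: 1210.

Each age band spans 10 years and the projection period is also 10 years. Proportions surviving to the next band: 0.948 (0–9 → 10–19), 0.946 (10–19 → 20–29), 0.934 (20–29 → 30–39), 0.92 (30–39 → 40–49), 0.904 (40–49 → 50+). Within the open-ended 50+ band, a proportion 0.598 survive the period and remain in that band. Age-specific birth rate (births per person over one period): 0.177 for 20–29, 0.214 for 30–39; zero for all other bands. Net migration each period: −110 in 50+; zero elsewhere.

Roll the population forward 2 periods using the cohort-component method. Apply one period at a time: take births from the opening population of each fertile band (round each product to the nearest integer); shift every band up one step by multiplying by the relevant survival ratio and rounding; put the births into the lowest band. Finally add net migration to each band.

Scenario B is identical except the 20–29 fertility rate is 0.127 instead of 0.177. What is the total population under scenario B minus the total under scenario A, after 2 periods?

-102

[period 1]
Births: 440 × 0.177 = 78  |  620 × 0.214 = 133 ⇒ total 211
10–19: 1490 × 0.948 = 1413
20–29: 1710 × 0.946 = 1618
30–39: 440 × 0.934 = 411
40–49: 620 × 0.92 = 570
50+: 520 × 0.904 + 1210 × 0.598 = 470 + 724 = 1194
Net migration: 50+ − 110 → 1084
End of period: [211, 1413, 1618, 411, 570, 1084]
[period 2]
Births: 1618 × 0.177 = 286  |  411 × 0.214 = 88 ⇒ total 374
10–19: 211 × 0.948 = 200
20–29: 1413 × 0.946 = 1337
30–39: 1618 × 0.934 = 1511
40–49: 411 × 0.92 = 378
50+: 570 × 0.904 + 1084 × 0.598 = 515 + 648 = 1163
Net migration: 50+ − 110 → 1053
End of period: [374, 200, 1337, 1511, 378, 1053]
Scenario A total after 2 periods: 4853
Scenario B projection —
[period 1]
Births: 440 × 0.127 = 56  |  620 × 0.214 = 133 ⇒ total 189
10–19: 1490 × 0.948 = 1413
20–29: 1710 × 0.946 = 1618
30–39: 440 × 0.934 = 411
40–49: 620 × 0.92 = 570
50+: 520 × 0.904 + 1210 × 0.598 = 470 + 724 = 1194
Net migration: 50+ − 110 → 1084
End of period: [189, 1413, 1618, 411, 570, 1084]
[period 2]
Births: 1618 × 0.127 = 205  |  411 × 0.214 = 88 ⇒ total 293
10–19: 189 × 0.948 = 179
20–29: 1413 × 0.946 = 1337
30–39: 1618 × 0.934 = 1511
40–49: 411 × 0.92 = 378
50+: 570 × 0.904 + 1084 × 0.598 = 515 + 648 = 1163
Net migration: 50+ − 110 → 1053
End of period: [293, 179, 1337, 1511, 378, 1053]
Scenario B total after 2 periods: 4751
Difference B − A = 4751 − 4853 = -102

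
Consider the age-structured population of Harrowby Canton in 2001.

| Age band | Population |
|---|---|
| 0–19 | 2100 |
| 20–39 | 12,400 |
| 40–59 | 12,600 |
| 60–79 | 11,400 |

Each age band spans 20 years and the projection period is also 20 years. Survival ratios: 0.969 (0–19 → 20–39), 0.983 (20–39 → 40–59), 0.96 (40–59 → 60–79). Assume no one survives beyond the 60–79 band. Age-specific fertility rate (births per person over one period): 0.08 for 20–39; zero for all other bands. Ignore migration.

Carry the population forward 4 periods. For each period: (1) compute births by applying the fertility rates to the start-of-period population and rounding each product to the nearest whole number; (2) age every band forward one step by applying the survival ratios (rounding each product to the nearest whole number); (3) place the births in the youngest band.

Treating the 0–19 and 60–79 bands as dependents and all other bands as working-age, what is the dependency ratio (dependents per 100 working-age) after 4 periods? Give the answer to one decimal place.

400.0

(Groups numbered youngest = 1 to oldest = 4.)
Period 1.
Births: 12400 × 0.08 = 992
Group 2: 2100 × 0.969 = 2035
Group 3: 12400 × 0.983 = 12189
Group 4: 12600 × 0.96 = 12096
Giving 992 / 2035 / 12189 / 12096.
Period 2.
Births: 2035 × 0.08 = 163
Group 2: 992 × 0.969 = 961
Group 3: 2035 × 0.983 = 2000
Group 4: 12189 × 0.96 = 11701
Giving 163 / 961 / 2000 / 11701.
Period 3.
Births: 961 × 0.08 = 77
Group 2: 163 × 0.969 = 158
Group 3: 961 × 0.983 = 945
Group 4: 2000 × 0.96 = 1920
Giving 77 / 158 / 945 / 1920.
Period 4.
Births: 158 × 0.08 = 13
Group 2: 77 × 0.969 = 75
Group 3: 158 × 0.983 = 155
Group 4: 945 × 0.96 = 907
Giving 13 / 75 / 155 / 907.
Dependents (band 0–19 + band 60–79) = 13 + 907 = 920; working-age = 230; ratio = 920/230 × 100 = 400.0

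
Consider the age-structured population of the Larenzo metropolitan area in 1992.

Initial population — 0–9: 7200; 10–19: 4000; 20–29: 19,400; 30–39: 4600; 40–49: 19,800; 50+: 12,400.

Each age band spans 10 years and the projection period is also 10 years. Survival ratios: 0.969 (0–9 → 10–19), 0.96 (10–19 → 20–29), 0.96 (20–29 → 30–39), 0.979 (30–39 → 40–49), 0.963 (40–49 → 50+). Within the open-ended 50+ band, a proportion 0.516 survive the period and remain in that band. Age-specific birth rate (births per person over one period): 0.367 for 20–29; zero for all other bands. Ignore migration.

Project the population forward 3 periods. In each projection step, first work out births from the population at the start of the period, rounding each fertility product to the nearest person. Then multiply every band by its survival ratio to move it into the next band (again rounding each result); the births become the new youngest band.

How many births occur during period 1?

Numbering the bands 1..6 from youngest to oldest:
Period 1:
Births: 19400 * 0.367 = 7120
Band 2: 7200 * 0.969 = 6977
Band 3: 4000 * 0.96 = 3840
Band 4: 19400 * 0.96 = 18624
Band 5: 4600 * 0.979 = 4503
Band 6: 19800 * 0.963 + 12400 * 0.516 = 19067 + 6398 = 25465
→ [7120, 6977, 3840, 18624, 4503, 25465]

7120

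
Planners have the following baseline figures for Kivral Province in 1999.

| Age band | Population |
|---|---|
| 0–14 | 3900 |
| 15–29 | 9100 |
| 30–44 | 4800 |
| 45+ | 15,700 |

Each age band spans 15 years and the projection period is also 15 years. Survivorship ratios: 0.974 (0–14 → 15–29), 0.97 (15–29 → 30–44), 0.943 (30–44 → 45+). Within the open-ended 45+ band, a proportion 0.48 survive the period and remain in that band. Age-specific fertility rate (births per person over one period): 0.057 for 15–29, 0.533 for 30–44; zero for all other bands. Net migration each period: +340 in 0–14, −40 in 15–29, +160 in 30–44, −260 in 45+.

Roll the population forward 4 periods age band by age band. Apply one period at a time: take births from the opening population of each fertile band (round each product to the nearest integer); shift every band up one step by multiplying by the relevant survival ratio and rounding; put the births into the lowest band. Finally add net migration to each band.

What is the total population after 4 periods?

17733

[period 1]
Births: 9100 × 0.057 = 519, 4800 × 0.533 = 2558 — total 3077
15–29: 3900 × 0.974 = 3799
30–44: 9100 × 0.97 = 8827
45+: 4800 × 0.943 + 15700 × 0.48 = 4526 + 7536 = 12062
Net migration: 0–14 + 340 → 3417; 15–29 − 40 → 3759; 30–44 + 160 → 8987; 45+ − 260 → 11802
→ [3417, 3759, 8987, 11802]
[period 2]
Births: 3759 × 0.057 = 214, 8987 × 0.533 = 4790 — total 5004
15–29: 3417 × 0.974 = 3328
30–44: 3759 × 0.97 = 3646
45+: 8987 × 0.943 + 11802 × 0.48 = 8475 + 5665 = 14140
Net migration: 0–14 + 340 → 5344; 15–29 − 40 → 3288; 30–44 + 160 → 3806; 45+ − 260 → 13880
→ [5344, 3288, 3806, 13880]
[period 3]
Births: 3288 × 0.057 = 187, 3806 × 0.533 = 2029 — total 2216
15–29: 5344 × 0.974 = 5205
30–44: 3288 × 0.97 = 3189
45+: 3806 × 0.943 + 13880 × 0.48 = 3589 + 6662 = 10251
Net migration: 0–14 + 340 → 2556; 15–29 − 40 → 5165; 30–44 + 160 → 3349; 45+ − 260 → 9991
→ [2556, 5165, 3349, 9991]
[period 4]
Births: 5165 × 0.057 = 294, 3349 × 0.533 = 1785 — total 2079
15–29: 2556 × 0.974 = 2490
30–44: 5165 × 0.97 = 5010
45+: 3349 × 0.943 + 9991 × 0.48 = 3158 + 4796 = 7954
Net migration: 0–14 + 340 → 2419; 15–29 − 40 → 2450; 30–44 + 160 → 5170; 45+ − 260 → 7694
→ [2419, 2450, 5170, 7694]
Total after period 4: 2419 + 2450 + 5170 + 7694 = 17733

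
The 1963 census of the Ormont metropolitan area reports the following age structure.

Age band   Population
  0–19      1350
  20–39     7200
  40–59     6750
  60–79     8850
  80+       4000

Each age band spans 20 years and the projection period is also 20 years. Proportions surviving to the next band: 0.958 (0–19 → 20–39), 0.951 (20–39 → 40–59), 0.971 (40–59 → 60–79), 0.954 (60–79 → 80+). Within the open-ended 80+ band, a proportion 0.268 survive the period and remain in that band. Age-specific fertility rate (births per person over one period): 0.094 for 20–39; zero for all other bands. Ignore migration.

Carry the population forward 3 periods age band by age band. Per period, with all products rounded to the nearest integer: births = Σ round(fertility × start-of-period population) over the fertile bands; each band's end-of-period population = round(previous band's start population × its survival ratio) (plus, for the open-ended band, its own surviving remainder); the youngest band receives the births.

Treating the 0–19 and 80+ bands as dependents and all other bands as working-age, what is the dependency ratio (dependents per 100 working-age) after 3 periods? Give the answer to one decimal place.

454.5

Call the groups 1 to 5, youngest first.
Period 1.
Births: 7200 × 0.094 = 677
Group 2: 1350 × 0.958 = 1293
Group 3: 7200 × 0.951 = 6847
Group 4: 6750 × 0.971 = 6554
Group 5: 8850 × 0.954 + 4000 × 0.268 = 8443 + 1072 = 9515
End of period: [677, 1293, 6847, 6554, 9515]
Period 2.
Births: 1293 × 0.094 = 122
Group 2: 677 × 0.958 = 649
Group 3: 1293 × 0.951 = 1230
Group 4: 6847 × 0.971 = 6648
Group 5: 6554 × 0.954 + 9515 × 0.268 = 6253 + 2550 = 8803
End of period: [122, 649, 1230, 6648, 8803]
Period 3.
Births: 649 × 0.094 = 61
Group 2: 122 × 0.958 = 117
Group 3: 649 × 0.951 = 617
Group 4: 1230 × 0.971 = 1194
Group 5: 6648 × 0.954 + 8803 × 0.268 = 6342 + 2359 = 8701
End of period: [61, 117, 617, 1194, 8701]
Dependents (band 0–19 + band 80+) = 61 + 8701 = 8762; working-age = 1928; ratio = 8762/1928 × 100 = 454.5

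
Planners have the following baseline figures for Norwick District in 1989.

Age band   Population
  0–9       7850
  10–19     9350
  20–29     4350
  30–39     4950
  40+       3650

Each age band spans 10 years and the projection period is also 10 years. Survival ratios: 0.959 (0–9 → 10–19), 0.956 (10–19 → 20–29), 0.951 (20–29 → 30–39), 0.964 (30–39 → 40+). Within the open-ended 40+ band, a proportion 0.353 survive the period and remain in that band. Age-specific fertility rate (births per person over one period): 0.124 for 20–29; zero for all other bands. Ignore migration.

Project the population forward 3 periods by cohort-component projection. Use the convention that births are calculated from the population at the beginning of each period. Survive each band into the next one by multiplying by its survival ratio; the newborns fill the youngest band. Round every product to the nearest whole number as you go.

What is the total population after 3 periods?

19651

Numbering the groups 1..5 from youngest to oldest:
— Period 1 —
Births: 4350 * 0.124 = 539
Group 2: 7850 * 0.959 = 7528
Group 3: 9350 * 0.956 = 8939
Group 4: 4350 * 0.951 = 4137
Group 5: 4950 * 0.964 + 3650 * 0.353 = 4772 + 1288 = 6060
Population now: 0–9=539, 10–19=7528, 20–29=8939, 30–39=4137, 40+=6060
— Period 2 —
Births: 8939 * 0.124 = 1108
Group 2: 539 * 0.959 = 517
Group 3: 7528 * 0.956 = 7197
Group 4: 8939 * 0.951 = 8501
Group 5: 4137 * 0.964 + 6060 * 0.353 = 3988 + 2139 = 6127
Population now: 0–9=1108, 10–19=517, 20–29=7197, 30–39=8501, 40+=6127
— Period 3 —
Births: 7197 * 0.124 = 892
Group 2: 1108 * 0.959 = 1063
Group 3: 517 * 0.956 = 494
Group 4: 7197 * 0.951 = 6844
Group 5: 8501 * 0.964 + 6127 * 0.353 = 8195 + 2163 = 10358
Population now: 0–9=892, 10–19=1063, 20–29=494, 30–39=6844, 40+=10358
Total after period 3: 892 + 1063 + 494 + 6844 + 10358 = 19651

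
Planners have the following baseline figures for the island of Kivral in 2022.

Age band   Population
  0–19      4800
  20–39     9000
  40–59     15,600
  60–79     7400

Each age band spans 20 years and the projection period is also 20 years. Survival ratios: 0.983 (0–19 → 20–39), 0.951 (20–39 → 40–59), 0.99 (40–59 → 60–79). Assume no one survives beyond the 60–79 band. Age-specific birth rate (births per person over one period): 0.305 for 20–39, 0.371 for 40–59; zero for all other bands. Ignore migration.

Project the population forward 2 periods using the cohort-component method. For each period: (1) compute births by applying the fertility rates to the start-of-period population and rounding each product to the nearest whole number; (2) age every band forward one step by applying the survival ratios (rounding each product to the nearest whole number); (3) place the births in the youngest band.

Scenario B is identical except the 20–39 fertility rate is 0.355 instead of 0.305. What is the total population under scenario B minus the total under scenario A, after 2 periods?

678

[period 1]
Births: 9000 × 0.305 = 2745, 15600 × 0.371 = 5788 ⇒ total 8533
20–39: 4800 × 0.983 = 4718
40–59: 9000 × 0.951 = 8559
60–79: 15600 × 0.99 = 15444
Population now: 0–19=8533, 20–39=4718, 40–59=8559, 60–79=15444
[period 2]
Births: 4718 × 0.305 = 1439, 8559 × 0.371 = 3175 ⇒ total 4614
20–39: 8533 × 0.983 = 8388
40–59: 4718 × 0.951 = 4487
60–79: 8559 × 0.99 = 8473
Population now: 0–19=4614, 20–39=8388, 40–59=4487, 60–79=8473
Scenario A total after 2 periods: 25962
Scenario B projection —
[period 1]
Births: 9000 × 0.355 = 3195, 15600 × 0.371 = 5788 ⇒ total 8983
20–39: 4800 × 0.983 = 4718
40–59: 9000 × 0.951 = 8559
60–79: 15600 × 0.99 = 15444
Population now: 0–19=8983, 20–39=4718, 40–59=8559, 60–79=15444
[period 2]
Births: 4718 × 0.355 = 1675, 8559 × 0.371 = 3175 ⇒ total 4850
20–39: 8983 × 0.983 = 8830
40–59: 4718 × 0.951 = 4487
60–79: 8559 × 0.99 = 8473
Population now: 0–19=4850, 20–39=8830, 40–59=4487, 60–79=8473
Scenario B total after 2 periods: 26640
Difference B − A = 26640 − 25962 = 678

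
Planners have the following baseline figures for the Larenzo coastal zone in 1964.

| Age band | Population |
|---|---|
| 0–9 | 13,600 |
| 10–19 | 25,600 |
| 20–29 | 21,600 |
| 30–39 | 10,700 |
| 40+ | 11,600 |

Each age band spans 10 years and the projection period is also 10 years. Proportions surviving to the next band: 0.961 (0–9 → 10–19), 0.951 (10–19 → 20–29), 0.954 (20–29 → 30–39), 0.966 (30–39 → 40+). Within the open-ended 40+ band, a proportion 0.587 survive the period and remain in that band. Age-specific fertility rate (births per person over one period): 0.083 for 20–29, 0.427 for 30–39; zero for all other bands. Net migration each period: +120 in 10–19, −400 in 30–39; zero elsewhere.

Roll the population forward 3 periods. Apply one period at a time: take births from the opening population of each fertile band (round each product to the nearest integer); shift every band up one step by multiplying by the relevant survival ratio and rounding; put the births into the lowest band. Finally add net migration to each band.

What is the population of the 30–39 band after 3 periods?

11567

Period 1.
Births: 21600 × 0.083 = 1793 ; 10700 × 0.427 = 4569 → 6362
10–19: 13600 × 0.961 = 13070
20–29: 25600 × 0.951 = 24346
30–39: 21600 × 0.954 = 20606
40+: 10700 × 0.966 + 11600 × 0.587 = 10336 + 6809 = 17145
Net migration: 10–19 + 120 → 13190; 30–39 − 400 → 20206
End of period: [6362, 13190, 24346, 20206, 17145]
Period 2.
Births: 24346 × 0.083 = 2021 ; 20206 × 0.427 = 8628 → 10649
10–19: 6362 × 0.961 = 6114
20–29: 13190 × 0.951 = 12544
30–39: 24346 × 0.954 = 23226
40+: 20206 × 0.966 + 17145 × 0.587 = 19519 + 10064 = 29583
Net migration: 10–19 + 120 → 6234; 30–39 − 400 → 22826
End of period: [10649, 6234, 12544, 22826, 29583]
Period 3.
Births: 12544 × 0.083 = 1041 ; 22826 × 0.427 = 9747 → 10788
10–19: 10649 × 0.961 = 10234
20–29: 6234 × 0.951 = 5929
30–39: 12544 × 0.954 = 11967
40+: 22826 × 0.966 + 29583 × 0.587 = 22050 + 17365 = 39415
Net migration: 10–19 + 120 → 10354; 30–39 − 400 → 11567
End of period: [10788, 10354, 5929, 11567, 39415]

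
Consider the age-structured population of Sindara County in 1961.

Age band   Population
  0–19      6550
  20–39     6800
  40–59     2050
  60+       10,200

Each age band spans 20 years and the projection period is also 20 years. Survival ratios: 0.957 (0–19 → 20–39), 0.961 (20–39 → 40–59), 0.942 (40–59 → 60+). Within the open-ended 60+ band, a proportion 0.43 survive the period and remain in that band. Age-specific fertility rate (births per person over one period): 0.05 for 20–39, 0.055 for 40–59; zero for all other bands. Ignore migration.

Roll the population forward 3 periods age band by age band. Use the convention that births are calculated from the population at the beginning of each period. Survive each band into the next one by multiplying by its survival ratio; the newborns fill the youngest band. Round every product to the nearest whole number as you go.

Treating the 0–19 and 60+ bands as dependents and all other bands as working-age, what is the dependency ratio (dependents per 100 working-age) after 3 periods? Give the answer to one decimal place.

928.6

Call the groups 1 to 4, youngest first.
After projecting period 1:
Births: 6800 × 0.05 = 340  |  2050 × 0.055 = 113 — total 453
Group 2: 6550 × 0.957 = 6268
Group 3: 6800 × 0.961 = 6535
Group 4: 2050 × 0.942 + 10200 × 0.43 = 1931 + 4386 = 6317
→ [453, 6268, 6535, 6317]
After projecting period 2:
Births: 6268 × 0.05 = 313  |  6535 × 0.055 = 359 — total 672
Group 2: 453 × 0.957 = 434
Group 3: 6268 × 0.961 = 6024
Group 4: 6535 × 0.942 + 6317 × 0.43 = 6156 + 2716 = 8872
→ [672, 434, 6024, 8872]
After projecting period 3:
Births: 434 × 0.05 = 22  |  6024 × 0.055 = 331 — total 353
Group 2: 672 × 0.957 = 643
Group 3: 434 × 0.961 = 417
Group 4: 6024 × 0.942 + 8872 × 0.43 = 5675 + 3815 = 9490
→ [353, 643, 417, 9490]
Dependents (band 0–19 + band 60+) = 353 + 9490 = 9843; working-age = 1060; ratio = 9843/1060 × 100 = 928.6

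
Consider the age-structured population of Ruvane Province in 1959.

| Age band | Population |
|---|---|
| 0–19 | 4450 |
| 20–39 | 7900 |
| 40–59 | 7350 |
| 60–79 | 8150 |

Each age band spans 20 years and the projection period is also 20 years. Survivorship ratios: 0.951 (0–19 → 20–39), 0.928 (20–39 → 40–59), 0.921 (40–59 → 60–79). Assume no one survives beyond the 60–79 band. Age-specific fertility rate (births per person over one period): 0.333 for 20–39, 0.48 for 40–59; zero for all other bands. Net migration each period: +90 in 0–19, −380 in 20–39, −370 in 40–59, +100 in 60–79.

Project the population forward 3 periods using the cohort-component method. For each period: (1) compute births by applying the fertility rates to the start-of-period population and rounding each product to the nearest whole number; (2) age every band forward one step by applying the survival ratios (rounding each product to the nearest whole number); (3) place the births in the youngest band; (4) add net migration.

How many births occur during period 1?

After projecting period 1:
Births: 7900 × 0.333 = 2631  |  7350 × 0.48 = 3528 ⇒ total 6159
20–39: 4450 × 0.951 = 4232
40–59: 7900 × 0.928 = 7331
60–79: 7350 × 0.921 = 6769
Net migration: 0–19 + 90 → 6249; 20–39 − 380 → 3852; 40–59 − 370 → 6961; 60–79 + 100 → 6869
Giving 6249 / 3852 / 6961 / 6869.

6159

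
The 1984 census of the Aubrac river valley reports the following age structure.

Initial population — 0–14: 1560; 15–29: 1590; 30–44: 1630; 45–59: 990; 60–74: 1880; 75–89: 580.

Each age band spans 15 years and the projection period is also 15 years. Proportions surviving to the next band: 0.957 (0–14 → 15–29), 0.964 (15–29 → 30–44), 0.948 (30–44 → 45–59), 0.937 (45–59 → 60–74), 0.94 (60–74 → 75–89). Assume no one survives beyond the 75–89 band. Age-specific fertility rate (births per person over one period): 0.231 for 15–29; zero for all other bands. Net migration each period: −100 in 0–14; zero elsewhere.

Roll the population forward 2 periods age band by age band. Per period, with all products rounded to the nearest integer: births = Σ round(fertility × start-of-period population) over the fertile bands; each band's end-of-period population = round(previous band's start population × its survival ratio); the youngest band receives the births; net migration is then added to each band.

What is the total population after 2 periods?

Numbering the bands 1..6 from youngest to oldest:
— Period 1 —
Births: 1590 × 0.231 = 367
Band 2: 1560 × 0.957 = 1493
Band 3: 1590 × 0.964 = 1533
Band 4: 1630 × 0.948 = 1545
Band 5: 990 × 0.937 = 928
Band 6: 1880 × 0.94 = 1767
Net migration: Band 1 − 100 → 267
Giving 267 / 1493 / 1533 / 1545 / 928 / 1767.
— Period 2 —
Births: 1493 × 0.231 = 345
Band 2: 267 × 0.957 = 256
Band 3: 1493 × 0.964 = 1439
Band 4: 1533 × 0.948 = 1453
Band 5: 1545 × 0.937 = 1448
Band 6: 928 × 0.94 = 872
Net migration: Band 1 − 100 → 245
Giving 245 / 256 / 1439 / 1453 / 1448 / 872.
Total after period 2: 245 + 256 + 1439 + 1453 + 1448 + 872 = 5713

5713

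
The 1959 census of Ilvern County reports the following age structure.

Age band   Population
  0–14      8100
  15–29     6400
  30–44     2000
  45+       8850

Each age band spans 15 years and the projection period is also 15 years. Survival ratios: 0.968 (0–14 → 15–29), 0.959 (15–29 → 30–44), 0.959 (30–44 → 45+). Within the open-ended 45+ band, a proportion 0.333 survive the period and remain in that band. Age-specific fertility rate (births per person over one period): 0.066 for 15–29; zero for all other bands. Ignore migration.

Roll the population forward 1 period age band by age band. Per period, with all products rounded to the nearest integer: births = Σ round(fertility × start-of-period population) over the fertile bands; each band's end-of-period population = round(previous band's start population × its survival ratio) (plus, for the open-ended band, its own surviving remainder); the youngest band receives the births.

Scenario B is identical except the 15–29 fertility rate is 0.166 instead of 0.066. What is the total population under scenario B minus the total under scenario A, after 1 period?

After projecting period 1:
Births: 6400 × 0.066 = 422
15–29: 8100 × 0.968 = 7841
30–44: 6400 × 0.959 = 6138
45+: 2000 × 0.959 + 8850 × 0.333 = 1918 + 2947 = 4865
Population now: 0–14=422, 15–29=7841, 30–44=6138, 45+=4865
Scenario A total after 1 period: 19266
Scenario B projection —
After projecting period 1:
Births: 6400 × 0.166 = 1062
15–29: 8100 × 0.968 = 7841
30–44: 6400 × 0.959 = 6138
45+: 2000 × 0.959 + 8850 × 0.333 = 1918 + 2947 = 4865
Population now: 0–14=1062, 15–29=7841, 30–44=6138, 45+=4865
Scenario B total after 1 period: 19906
Difference B − A = 19906 − 19266 = 640

640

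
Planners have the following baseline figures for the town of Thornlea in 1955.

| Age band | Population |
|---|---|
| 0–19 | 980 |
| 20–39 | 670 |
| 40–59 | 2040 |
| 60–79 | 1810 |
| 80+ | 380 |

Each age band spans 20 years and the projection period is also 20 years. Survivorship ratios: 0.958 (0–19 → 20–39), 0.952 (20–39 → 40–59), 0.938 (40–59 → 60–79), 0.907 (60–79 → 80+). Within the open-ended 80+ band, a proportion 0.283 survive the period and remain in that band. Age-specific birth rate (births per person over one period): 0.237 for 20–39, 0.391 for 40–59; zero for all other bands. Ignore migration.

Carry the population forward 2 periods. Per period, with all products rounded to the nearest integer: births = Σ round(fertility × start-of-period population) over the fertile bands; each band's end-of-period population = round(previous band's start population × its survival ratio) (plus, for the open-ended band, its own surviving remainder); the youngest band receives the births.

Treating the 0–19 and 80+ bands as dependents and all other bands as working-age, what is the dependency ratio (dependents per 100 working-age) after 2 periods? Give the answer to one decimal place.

112.2

(Bands numbered youngest = 1 to oldest = 5.)
Period 1.
Births: 670 * 0.237 = 159, 2040 * 0.391 = 798 → total 957
Band 2: 980 * 0.958 = 939
Band 3: 670 * 0.952 = 638
Band 4: 2040 * 0.938 = 1914
Band 5: 1810 * 0.907 + 380 * 0.283 = 1642 + 108 = 1750
End of period: [957, 939, 638, 1914, 1750]
Period 2.
Births: 939 * 0.237 = 223, 638 * 0.391 = 249 → total 472
Band 2: 957 * 0.958 = 917
Band 3: 939 * 0.952 = 894
Band 4: 638 * 0.938 = 598
Band 5: 1914 * 0.907 + 1750 * 0.283 = 1736 + 495 = 2231
End of period: [472, 917, 894, 598, 2231]
Dependents (band 0–19 + band 80+) = 472 + 2231 = 2703; working-age = 2409; ratio = 2703/2409 × 100 = 112.2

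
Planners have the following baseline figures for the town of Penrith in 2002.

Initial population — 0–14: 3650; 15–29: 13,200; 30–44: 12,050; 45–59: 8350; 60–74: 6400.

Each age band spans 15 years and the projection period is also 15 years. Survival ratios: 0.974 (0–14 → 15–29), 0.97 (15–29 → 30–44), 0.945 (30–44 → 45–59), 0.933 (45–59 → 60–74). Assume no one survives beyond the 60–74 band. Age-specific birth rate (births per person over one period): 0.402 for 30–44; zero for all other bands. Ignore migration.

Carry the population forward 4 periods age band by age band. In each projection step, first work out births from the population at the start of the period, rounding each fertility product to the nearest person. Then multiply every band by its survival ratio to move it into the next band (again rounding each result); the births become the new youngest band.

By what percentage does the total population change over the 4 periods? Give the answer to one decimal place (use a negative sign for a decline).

-64.7

Numbering the groups 1..5 from youngest to oldest:
[period 1]
Births: 12050 × 0.402 = 4844
Group 2: 3650 × 0.974 = 3555
Group 3: 13200 × 0.97 = 12804
Group 4: 12050 × 0.945 = 11387
Group 5: 8350 × 0.933 = 7791
→ [4844, 3555, 12804, 11387, 7791]
[period 2]
Births: 12804 × 0.402 = 5147
Group 2: 4844 × 0.974 = 4718
Group 3: 3555 × 0.97 = 3448
Group 4: 12804 × 0.945 = 12100
Group 5: 11387 × 0.933 = 10624
→ [5147, 4718, 3448, 12100, 10624]
[period 3]
Births: 3448 × 0.402 = 1386
Group 2: 5147 × 0.974 = 5013
Group 3: 4718 × 0.97 = 4576
Group 4: 3448 × 0.945 = 3258
Group 5: 12100 × 0.933 = 11289
→ [1386, 5013, 4576, 3258, 11289]
[period 4]
Births: 4576 × 0.402 = 1840
Group 2: 1386 × 0.974 = 1350
Group 3: 5013 × 0.97 = 4863
Group 4: 4576 × 0.945 = 4324
Group 5: 3258 × 0.933 = 3040
→ [1840, 1350, 4863, 4324, 3040]
Total: 43650 → 15417; change = -28233; percentage change = -64.7%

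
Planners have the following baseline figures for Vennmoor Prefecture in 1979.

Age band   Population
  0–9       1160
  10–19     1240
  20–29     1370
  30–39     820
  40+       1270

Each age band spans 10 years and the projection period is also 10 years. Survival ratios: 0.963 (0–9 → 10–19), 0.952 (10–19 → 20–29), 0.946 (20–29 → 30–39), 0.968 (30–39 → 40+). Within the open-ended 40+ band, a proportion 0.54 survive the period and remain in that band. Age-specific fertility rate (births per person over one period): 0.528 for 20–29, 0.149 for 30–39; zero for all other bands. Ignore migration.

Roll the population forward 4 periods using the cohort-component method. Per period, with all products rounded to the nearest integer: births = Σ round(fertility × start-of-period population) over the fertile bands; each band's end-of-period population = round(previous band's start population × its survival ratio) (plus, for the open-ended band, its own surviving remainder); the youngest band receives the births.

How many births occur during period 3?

727

Call the bands 1 to 5, youngest first.
— Period 1 —
Births: 1370 × 0.528 = 723 ; 820 × 0.149 = 122 → total 845
Band 2: 1160 × 0.963 = 1117
Band 3: 1240 × 0.952 = 1180
Band 4: 1370 × 0.946 = 1296
Band 5: 820 × 0.968 + 1270 × 0.54 = 794 + 686 = 1480
Population now: 0–9=845, 10–19=1117, 20–29=1180, 30–39=1296, 40+=1480
— Period 2 —
Births: 1180 × 0.528 = 623 ; 1296 × 0.149 = 193 → total 816
Band 2: 845 × 0.963 = 814
Band 3: 1117 × 0.952 = 1063
Band 4: 1180 × 0.946 = 1116
Band 5: 1296 × 0.968 + 1480 × 0.54 = 1255 + 799 = 2054
Population now: 0–9=816, 10–19=814, 20–29=1063, 30–39=1116, 40+=2054
— Period 3 —
Births: 1063 × 0.528 = 561 ; 1116 × 0.149 = 166 → total 727
Band 2: 816 × 0.963 = 786
Band 3: 814 × 0.952 = 775
Band 4: 1063 × 0.946 = 1006
Band 5: 1116 × 0.968 + 2054 × 0.54 = 1080 + 1109 = 2189
Population now: 0–9=727, 10–19=786, 20–29=775, 30–39=1006, 40+=2189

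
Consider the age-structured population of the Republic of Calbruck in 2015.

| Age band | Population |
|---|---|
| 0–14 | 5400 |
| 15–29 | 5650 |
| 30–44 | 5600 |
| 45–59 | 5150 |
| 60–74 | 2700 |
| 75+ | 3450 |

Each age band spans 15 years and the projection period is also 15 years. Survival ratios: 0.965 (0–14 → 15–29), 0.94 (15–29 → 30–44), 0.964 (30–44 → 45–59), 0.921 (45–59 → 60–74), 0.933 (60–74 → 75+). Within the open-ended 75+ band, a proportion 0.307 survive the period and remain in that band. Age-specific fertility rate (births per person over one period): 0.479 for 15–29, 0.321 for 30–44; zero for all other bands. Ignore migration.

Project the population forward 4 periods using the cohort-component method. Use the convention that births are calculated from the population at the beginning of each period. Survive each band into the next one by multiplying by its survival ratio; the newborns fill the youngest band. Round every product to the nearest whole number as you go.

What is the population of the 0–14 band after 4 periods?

3253

Period 1:
Births: 5650 × 0.479 = 2706 ; 5600 × 0.321 = 1798 → total 4504
15–29: 5400 × 0.965 = 5211
30–44: 5650 × 0.94 = 5311
45–59: 5600 × 0.964 = 5398
60–74: 5150 × 0.921 = 4743
75+: 2700 × 0.933 + 3450 × 0.307 = 2519 + 1059 = 3578
→ [4504, 5211, 5311, 5398, 4743, 3578]
Period 2:
Births: 5211 × 0.479 = 2496 ; 5311 × 0.321 = 1705 → total 4201
15–29: 4504 × 0.965 = 4346
30–44: 5211 × 0.94 = 4898
45–59: 5311 × 0.964 = 5120
60–74: 5398 × 0.921 = 4972
75+: 4743 × 0.933 + 3578 × 0.307 = 4425 + 1098 = 5523
→ [4201, 4346, 4898, 5120, 4972, 5523]
Period 3:
Births: 4346 × 0.479 = 2082 ; 4898 × 0.321 = 1572 → total 3654
15–29: 4201 × 0.965 = 4054
30–44: 4346 × 0.94 = 4085
45–59: 4898 × 0.964 = 4722
60–74: 5120 × 0.921 = 4716
75+: 4972 × 0.933 + 5523 × 0.307 = 4639 + 1696 = 6335
→ [3654, 4054, 4085, 4722, 4716, 6335]
Period 4:
Births: 4054 × 0.479 = 1942 ; 4085 × 0.321 = 1311 → total 3253
15–29: 3654 × 0.965 = 3526
30–44: 4054 × 0.94 = 3811
45–59: 4085 × 0.964 = 3938
60–74: 4722 × 0.921 = 4349
75+: 4716 × 0.933 + 6335 × 0.307 = 4400 + 1945 = 6345
→ [3253, 3526, 3811, 3938, 4349, 6345]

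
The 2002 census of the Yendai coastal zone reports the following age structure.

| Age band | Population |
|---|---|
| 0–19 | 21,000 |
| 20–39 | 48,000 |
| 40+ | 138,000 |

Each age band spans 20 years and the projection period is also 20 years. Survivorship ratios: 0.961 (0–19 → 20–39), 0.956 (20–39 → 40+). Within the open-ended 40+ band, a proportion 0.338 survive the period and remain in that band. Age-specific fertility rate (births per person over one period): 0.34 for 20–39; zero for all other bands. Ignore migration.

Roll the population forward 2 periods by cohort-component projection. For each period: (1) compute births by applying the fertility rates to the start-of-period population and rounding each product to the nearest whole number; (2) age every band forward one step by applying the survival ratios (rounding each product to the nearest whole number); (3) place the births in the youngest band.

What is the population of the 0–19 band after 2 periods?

Call the bands 1 to 3, youngest first.
[period 1]
Births: 48000 × 0.34 = 16320
Band 2: 21000 × 0.961 = 20181
Band 3: 48000 × 0.956 + 138000 × 0.338 = 45888 + 46644 = 92532
Giving 16320 / 20181 / 92532.
[period 2]
Births: 20181 × 0.34 = 6862
Band 2: 16320 × 0.961 = 15684
Band 3: 20181 × 0.956 + 92532 × 0.338 = 19293 + 31276 = 50569
Giving 6862 / 15684 / 50569.

6862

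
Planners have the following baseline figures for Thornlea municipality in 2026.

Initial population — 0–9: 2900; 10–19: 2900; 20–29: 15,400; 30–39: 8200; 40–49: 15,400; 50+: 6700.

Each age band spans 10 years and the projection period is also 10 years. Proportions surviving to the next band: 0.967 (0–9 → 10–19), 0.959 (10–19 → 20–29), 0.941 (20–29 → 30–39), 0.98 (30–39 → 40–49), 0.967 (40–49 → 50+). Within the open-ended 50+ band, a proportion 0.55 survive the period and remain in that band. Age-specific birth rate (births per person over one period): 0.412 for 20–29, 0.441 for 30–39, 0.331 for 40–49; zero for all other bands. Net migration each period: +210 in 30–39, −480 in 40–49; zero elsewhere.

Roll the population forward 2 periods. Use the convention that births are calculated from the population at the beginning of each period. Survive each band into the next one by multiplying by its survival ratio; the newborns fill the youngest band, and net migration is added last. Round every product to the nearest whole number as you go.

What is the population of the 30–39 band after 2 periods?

[period 1]
Births: 15400 × 0.412 = 6345  |  8200 × 0.441 = 3616  |  15400 × 0.331 = 5097 → 15058
10–19: 2900 × 0.967 = 2804
20–29: 2900 × 0.959 = 2781
30–39: 15400 × 0.941 = 14491
40–49: 8200 × 0.98 = 8036
50+: 15400 × 0.967 + 6700 × 0.55 = 14892 + 3685 = 18577
Net migration: 30–39 + 210 → 14701; 40–49 − 480 → 7556
End of period: [15058, 2804, 2781, 14701, 7556, 18577]
[period 2]
Births: 2781 × 0.412 = 1146  |  14701 × 0.441 = 6483  |  7556 × 0.331 = 2501 → 10130
10–19: 15058 × 0.967 = 14561
20–29: 2804 × 0.959 = 2689
30–39: 2781 × 0.941 = 2617
40–49: 14701 × 0.98 = 14407
50+: 7556 × 0.967 + 18577 × 0.55 = 7307 + 10217 = 17524
Net migration: 30–39 + 210 → 2827; 40–49 − 480 → 13927
End of period: [10130, 14561, 2689, 2827, 13927, 17524]

2827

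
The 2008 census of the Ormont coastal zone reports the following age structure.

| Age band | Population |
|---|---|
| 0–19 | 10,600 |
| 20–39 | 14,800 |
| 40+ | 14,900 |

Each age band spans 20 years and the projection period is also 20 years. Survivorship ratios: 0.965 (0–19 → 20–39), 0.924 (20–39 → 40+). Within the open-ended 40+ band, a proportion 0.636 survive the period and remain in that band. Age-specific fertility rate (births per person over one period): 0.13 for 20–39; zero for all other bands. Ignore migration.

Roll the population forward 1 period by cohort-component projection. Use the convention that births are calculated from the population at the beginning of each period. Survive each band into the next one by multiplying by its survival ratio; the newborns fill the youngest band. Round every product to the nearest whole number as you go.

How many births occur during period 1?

Call the groups 1 to 3, youngest first.
[period 1]
Births: 14800 * 0.13 = 1924
Group 2: 10600 * 0.965 = 10229
Group 3: 14800 * 0.924 + 14900 * 0.636 = 13675 + 9476 = 23151
Population now: 0–19=1924, 20–39=10229, 40+=23151

1924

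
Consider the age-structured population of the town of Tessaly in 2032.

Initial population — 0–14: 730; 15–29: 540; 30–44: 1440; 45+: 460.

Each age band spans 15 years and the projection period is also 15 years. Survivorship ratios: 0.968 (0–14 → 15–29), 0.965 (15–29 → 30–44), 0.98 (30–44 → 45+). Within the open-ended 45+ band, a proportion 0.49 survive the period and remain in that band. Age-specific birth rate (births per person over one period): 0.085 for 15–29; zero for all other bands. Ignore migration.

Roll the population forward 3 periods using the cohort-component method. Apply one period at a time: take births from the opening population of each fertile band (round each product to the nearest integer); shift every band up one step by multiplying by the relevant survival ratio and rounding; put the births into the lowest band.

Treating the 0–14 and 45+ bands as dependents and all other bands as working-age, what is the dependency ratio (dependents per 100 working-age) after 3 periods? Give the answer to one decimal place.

— Period 1 —
Births: 540 * 0.085 = 46
15–29: 730 * 0.968 = 707
30–44: 540 * 0.965 = 521
45+: 1440 * 0.98 + 460 * 0.49 = 1411 + 225 = 1636
Population now: 0–14=46, 15–29=707, 30–44=521, 45+=1636
— Period 2 —
Births: 707 * 0.085 = 60
15–29: 46 * 0.968 = 45
30–44: 707 * 0.965 = 682
45+: 521 * 0.98 + 1636 * 0.49 = 511 + 802 = 1313
Population now: 0–14=60, 15–29=45, 30–44=682, 45+=1313
— Period 3 —
Births: 45 * 0.085 = 4
15–29: 60 * 0.968 = 58
30–44: 45 * 0.965 = 43
45+: 682 * 0.98 + 1313 * 0.49 = 668 + 643 = 1311
Population now: 0–14=4, 15–29=58, 30–44=43, 45+=1311
Dependents (band 0–14 + band 45+) = 4 + 1311 = 1315; working-age = 101; ratio = 1315/101 × 100 = 1302.0

1302.0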